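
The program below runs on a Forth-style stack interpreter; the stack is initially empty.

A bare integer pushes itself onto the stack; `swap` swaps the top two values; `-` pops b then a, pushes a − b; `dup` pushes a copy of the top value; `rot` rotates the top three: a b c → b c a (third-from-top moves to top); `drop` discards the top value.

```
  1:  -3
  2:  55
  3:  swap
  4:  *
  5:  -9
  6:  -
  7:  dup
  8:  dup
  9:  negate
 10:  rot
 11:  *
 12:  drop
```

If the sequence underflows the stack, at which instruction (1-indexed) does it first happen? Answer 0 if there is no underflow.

-3      [-3]
55      [-3, 55]
swap    [55, -3]
*       [-165]
-9      [-165, -9]
-       [-156]
dup     [-156, -156]
dup     [-156, -156, -156]
negate  [-156, -156, 156]
rot     [-156, 156, -156]
*       [-156, -24336]
drop    [-156]

0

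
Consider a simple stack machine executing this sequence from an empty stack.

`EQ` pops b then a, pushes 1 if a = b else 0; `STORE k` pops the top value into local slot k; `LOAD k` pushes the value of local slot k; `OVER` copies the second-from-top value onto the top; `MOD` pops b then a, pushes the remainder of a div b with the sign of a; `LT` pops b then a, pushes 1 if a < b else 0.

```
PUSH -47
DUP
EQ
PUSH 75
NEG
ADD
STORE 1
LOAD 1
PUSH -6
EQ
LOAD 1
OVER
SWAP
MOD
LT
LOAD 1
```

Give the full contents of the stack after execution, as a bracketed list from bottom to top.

PUSH -47 : [-47]
DUP      : [-47, -47]
EQ       : [1]
PUSH 75  : [1, 75]
NEG      : [1, -75]
ADD      : [-74]
STORE 1  : []
LOAD 1   : [-74]
PUSH -6  : [-74, -6]
EQ       : [0]
LOAD 1   : [0, -74]
OVER     : [0, -74, 0]
SWAP     : [0, 0, -74]
MOD      : [0, 0]
LT       : [0]
LOAD 1   : [0, -74]

[0, -74]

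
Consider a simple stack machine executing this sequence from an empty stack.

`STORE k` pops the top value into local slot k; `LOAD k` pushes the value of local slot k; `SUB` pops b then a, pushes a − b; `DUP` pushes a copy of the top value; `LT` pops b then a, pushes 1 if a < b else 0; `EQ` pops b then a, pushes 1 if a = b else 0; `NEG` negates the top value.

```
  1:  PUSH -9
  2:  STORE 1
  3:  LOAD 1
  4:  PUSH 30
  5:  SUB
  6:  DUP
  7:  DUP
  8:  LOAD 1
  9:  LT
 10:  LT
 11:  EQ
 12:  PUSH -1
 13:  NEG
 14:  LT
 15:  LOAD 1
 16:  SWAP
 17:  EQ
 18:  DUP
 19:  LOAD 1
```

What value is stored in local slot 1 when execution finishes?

-9

PUSH -9 → -9
STORE 1 → (empty)
LOAD 1  → -9
PUSH 30 → -9 30
SUB     → -39
DUP     → -39 -39
DUP     → -39 -39 -39
LOAD 1  → -39 -39 -39 -9
LT      → -39 -39 1
LT      → -39 1
EQ      → 0
PUSH -1 → 0 -1
NEG     → 0 1
LT      → 1
LOAD 1  → 1 -9
SWAP    → -9 1
EQ      → 0
DUP     → 0 0
LOAD 1  → 0 0 -9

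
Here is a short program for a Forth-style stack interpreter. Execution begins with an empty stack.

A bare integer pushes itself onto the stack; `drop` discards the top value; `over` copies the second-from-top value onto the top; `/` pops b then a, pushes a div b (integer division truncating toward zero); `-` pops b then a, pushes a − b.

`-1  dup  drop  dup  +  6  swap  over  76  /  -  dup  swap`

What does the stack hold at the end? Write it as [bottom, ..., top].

[6, -2, -2]

-1   : [-1]
dup  : [-1, -1]
drop : [-1]
dup  : [-1, -1]
+    : [-2]
6    : [-2, 6]
swap : [6, -2]
over : [6, -2, 6]
76   : [6, -2, 6, 76]
/    : [6, -2, 0]
-    : [6, -2]
dup  : [6, -2, -2]
swap : [6, -2, -2]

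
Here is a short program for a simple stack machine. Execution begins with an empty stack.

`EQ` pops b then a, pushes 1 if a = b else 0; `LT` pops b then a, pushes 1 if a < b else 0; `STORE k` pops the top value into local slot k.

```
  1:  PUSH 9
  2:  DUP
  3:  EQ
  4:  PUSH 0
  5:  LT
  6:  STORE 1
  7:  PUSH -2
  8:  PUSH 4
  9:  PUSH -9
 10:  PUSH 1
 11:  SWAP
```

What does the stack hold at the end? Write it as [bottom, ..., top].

[-2, 4, 1, -9]

PUSH 9   [9]
DUP      [9, 9]
EQ       [1]
PUSH 0   [1, 0]
LT       [0]
STORE 1  []
PUSH -2  [-2]
PUSH 4   [-2, 4]
PUSH -9  [-2, 4, -9]
PUSH 1   [-2, 4, -9, 1]
SWAP     [-2, 4, 1, -9]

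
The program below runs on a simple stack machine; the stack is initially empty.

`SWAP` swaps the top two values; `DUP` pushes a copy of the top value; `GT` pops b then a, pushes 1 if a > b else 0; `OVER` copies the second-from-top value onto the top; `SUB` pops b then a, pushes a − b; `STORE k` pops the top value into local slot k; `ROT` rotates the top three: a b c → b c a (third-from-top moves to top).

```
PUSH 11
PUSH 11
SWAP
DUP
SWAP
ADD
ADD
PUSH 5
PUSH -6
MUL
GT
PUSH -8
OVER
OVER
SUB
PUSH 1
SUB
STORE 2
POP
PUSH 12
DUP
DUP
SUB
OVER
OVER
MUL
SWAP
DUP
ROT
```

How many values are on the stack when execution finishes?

5

PUSH 11  [11]
PUSH 11  [11, 11]
SWAP     [11, 11]
DUP      [11, 11, 11]
SWAP     [11, 11, 11]
ADD      [11, 22]
ADD      [33]
PUSH 5   [33, 5]
PUSH -6  [33, 5, -6]
MUL      [33, -30]
GT       [1]
PUSH -8  [1, -8]
OVER     [1, -8, 1]
OVER     [1, -8, 1, -8]
SUB      [1, -8, 9]
PUSH 1   [1, -8, 9, 1]
SUB      [1, -8, 8]
STORE 2  [1, -8]
POP      [1]
PUSH 12  [1, 12]
DUP      [1, 12, 12]
DUP      [1, 12, 12, 12]
SUB      [1, 12, 0]
OVER     [1, 12, 0, 12]
OVER     [1, 12, 0, 12, 0]
MUL      [1, 12, 0, 0]
SWAP     [1, 12, 0, 0]
DUP      [1, 12, 0, 0, 0]
ROT      [1, 12, 0, 0, 0]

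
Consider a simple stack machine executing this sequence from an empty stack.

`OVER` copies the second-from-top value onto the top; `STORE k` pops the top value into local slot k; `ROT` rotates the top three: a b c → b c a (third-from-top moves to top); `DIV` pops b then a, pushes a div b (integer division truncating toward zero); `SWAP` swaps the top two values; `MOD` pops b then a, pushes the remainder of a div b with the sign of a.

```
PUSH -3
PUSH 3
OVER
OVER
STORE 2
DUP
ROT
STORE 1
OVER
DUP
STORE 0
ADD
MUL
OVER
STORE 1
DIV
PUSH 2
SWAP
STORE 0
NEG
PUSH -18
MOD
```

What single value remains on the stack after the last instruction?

-2

PUSH -3  -> [-3]
PUSH 3   -> [-3, 3]
OVER     -> [-3, 3, -3]
OVER     -> [-3, 3, -3, 3]
STORE 2  -> [-3, 3, -3]
DUP      -> [-3, 3, -3, -3]
ROT      -> [-3, -3, -3, 3]
STORE 1  -> [-3, -3, -3]
OVER     -> [-3, -3, -3, -3]
DUP      -> [-3, -3, -3, -3, -3]
STORE 0  -> [-3, -3, -3, -3]
ADD      -> [-3, -3, -6]
MUL      -> [-3, 18]
OVER     -> [-3, 18, -3]
STORE 1  -> [-3, 18]
DIV      -> [0]
PUSH 2   -> [0, 2]
SWAP     -> [2, 0]
STORE 0  -> [2]
NEG      -> [-2]
PUSH -18 -> [-2, -18]
MOD      -> [-2]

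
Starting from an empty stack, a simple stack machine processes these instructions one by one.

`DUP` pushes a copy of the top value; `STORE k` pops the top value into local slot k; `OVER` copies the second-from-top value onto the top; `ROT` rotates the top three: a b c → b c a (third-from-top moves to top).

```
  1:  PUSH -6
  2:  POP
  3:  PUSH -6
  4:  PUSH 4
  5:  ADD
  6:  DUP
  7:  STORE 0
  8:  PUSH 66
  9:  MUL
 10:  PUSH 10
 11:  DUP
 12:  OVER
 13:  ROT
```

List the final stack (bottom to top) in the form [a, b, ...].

PUSH -6 -> [-6]
POP     -> []
PUSH -6 -> [-6]
PUSH 4  -> [-6, 4]
ADD     -> [-2]
DUP     -> [-2, -2]
STORE 0 -> [-2]
PUSH 66 -> [-2, 66]
MUL     -> [-132]
PUSH 10 -> [-132, 10]
DUP     -> [-132, 10, 10]
OVER    -> [-132, 10, 10, 10]
ROT     -> [-132, 10, 10, 10]

[-132, 10, 10, 10]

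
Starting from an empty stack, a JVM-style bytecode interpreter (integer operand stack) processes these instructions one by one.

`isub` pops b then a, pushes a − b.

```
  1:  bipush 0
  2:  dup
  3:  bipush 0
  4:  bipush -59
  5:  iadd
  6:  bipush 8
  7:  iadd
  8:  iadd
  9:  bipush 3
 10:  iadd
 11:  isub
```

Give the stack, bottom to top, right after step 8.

bipush 0    [0]
dup         [0, 0]
bipush 0    [0, 0, 0]
bipush -59  [0, 0, 0, -59]
iadd        [0, 0, -59]
bipush 8    [0, 0, -59, 8]
iadd        [0, 0, -51]
iadd        [0, -51]

[0, -51]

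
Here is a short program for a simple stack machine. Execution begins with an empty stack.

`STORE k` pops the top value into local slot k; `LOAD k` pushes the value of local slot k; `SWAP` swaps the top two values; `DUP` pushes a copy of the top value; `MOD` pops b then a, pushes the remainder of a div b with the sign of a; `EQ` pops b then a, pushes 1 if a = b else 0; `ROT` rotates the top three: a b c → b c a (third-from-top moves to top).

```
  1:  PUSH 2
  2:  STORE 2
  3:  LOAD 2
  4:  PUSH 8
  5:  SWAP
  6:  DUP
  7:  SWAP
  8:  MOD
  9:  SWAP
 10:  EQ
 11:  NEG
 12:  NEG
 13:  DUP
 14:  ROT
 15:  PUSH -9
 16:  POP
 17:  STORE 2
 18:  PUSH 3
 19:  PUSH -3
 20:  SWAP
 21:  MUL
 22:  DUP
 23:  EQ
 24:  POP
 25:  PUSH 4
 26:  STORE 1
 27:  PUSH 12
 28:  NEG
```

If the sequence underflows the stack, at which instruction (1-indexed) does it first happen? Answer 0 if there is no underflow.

14

PUSH 2   [2]
STORE 2  []
LOAD 2   [2]
PUSH 8   [2, 8]
SWAP     [8, 2]
DUP      [8, 2, 2]
SWAP     [8, 2, 2]
MOD      [8, 0]
SWAP     [0, 8]
EQ       [0]
NEG      [0]
NEG      [0]
DUP      [0, 0]
ROT  — needs 3 operands, stack has 2 → underflow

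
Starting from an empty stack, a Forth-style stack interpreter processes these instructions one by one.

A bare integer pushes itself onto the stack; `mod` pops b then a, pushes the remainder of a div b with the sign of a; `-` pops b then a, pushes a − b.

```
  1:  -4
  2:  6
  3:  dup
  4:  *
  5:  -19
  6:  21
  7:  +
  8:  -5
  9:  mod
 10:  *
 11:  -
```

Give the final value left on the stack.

-4   [-4]
6    [-4, 6]
dup  [-4, 6, 6]
*    [-4, 36]
-19  [-4, 36, -19]
21   [-4, 36, -19, 21]
+    [-4, 36, 2]
-5   [-4, 36, 2, -5]
mod  [-4, 36, 2]
*    [-4, 72]
-    [-76]

-76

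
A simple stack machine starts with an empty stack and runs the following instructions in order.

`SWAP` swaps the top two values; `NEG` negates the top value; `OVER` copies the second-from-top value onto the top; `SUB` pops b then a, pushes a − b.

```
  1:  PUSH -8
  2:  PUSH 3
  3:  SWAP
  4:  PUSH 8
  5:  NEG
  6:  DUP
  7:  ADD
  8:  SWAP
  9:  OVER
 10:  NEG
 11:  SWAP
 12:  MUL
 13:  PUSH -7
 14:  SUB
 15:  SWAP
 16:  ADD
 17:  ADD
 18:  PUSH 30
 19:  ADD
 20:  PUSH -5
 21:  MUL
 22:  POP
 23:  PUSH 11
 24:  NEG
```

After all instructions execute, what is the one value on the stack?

PUSH -8 : -8
PUSH 3  : -8 3
SWAP    : 3 -8
PUSH 8  : 3 -8 8
NEG     : 3 -8 -8
DUP     : 3 -8 -8 -8
ADD     : 3 -8 -16
SWAP    : 3 -16 -8
OVER    : 3 -16 -8 -16
NEG     : 3 -16 -8 16
SWAP    : 3 -16 16 -8
MUL     : 3 -16 -128
PUSH -7 : 3 -16 -128 -7
SUB     : 3 -16 -121
SWAP    : 3 -121 -16
ADD     : 3 -137
ADD     : -134
PUSH 30 : -134 30
ADD     : -104
PUSH -5 : -104 -5
MUL     : 520
POP     : (empty)
PUSH 11 : 11
NEG     : -11

-11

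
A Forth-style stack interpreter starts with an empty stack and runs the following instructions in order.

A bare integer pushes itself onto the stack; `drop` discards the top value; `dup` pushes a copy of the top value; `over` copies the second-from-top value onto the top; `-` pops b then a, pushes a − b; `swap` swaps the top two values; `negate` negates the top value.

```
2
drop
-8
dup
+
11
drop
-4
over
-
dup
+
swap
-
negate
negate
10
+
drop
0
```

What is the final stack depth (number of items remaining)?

1

2       2
drop    (empty)
-8      -8
dup     -8 -8
+       -16
11      -16 11
drop    -16
-4      -16 -4
over    -16 -4 -16
-       -16 12
dup     -16 12 12
+       -16 24
swap    24 -16
-       40
negate  -40
negate  40
10      40 10
+       50
drop    (empty)
0       0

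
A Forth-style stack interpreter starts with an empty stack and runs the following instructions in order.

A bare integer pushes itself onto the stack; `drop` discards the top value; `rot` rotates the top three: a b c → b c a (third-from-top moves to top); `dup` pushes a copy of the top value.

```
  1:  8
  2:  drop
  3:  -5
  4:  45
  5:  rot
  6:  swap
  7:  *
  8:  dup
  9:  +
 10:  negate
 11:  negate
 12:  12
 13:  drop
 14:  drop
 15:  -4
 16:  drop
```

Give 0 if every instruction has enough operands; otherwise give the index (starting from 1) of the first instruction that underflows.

8    -> 8
drop -> (empty)
-5   -> -5
45   -> -5 45
rot  — needs 3 operands, stack has 2 → underflow

5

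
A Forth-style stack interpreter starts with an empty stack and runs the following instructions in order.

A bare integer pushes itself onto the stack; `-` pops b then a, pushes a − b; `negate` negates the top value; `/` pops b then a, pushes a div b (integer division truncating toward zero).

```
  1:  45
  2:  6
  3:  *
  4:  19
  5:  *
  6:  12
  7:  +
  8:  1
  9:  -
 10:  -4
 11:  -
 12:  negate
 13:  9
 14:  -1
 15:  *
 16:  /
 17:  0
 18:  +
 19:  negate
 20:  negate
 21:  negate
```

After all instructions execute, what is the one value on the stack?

-571

45     → [45]
6      → [45, 6]
*      → [270]
19     → [270, 19]
*      → [5130]
12     → [5130, 12]
+      → [5142]
1      → [5142, 1]
-      → [5141]
-4     → [5141, -4]
-      → [5145]
negate → [-5145]
9      → [-5145, 9]
-1     → [-5145, 9, -1]
*      → [-5145, -9]
/      → [571]
0      → [571, 0]
+      → [571]
negate → [-571]
negate → [571]
negate → [-571]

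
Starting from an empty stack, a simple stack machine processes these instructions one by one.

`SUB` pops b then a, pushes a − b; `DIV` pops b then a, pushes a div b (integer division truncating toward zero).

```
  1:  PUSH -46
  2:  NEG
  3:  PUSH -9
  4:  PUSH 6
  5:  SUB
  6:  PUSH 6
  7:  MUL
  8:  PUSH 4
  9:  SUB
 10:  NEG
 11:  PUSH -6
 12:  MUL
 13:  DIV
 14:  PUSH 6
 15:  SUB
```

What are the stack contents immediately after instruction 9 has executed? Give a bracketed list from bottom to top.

[46, -94]

PUSH -46 : [-46]
NEG      : [46]
PUSH -9  : [46, -9]
PUSH 6   : [46, -9, 6]
SUB      : [46, -15]
PUSH 6   : [46, -15, 6]
MUL      : [46, -90]
PUSH 4   : [46, -90, 4]
SUB      : [46, -94]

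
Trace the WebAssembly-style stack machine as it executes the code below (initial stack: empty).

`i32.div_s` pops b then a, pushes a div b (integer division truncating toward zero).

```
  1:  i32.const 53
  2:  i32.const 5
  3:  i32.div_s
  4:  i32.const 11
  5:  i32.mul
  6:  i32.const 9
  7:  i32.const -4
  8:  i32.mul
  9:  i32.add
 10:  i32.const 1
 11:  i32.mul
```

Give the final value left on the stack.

i32.const 53 → 53
i32.const 5  → 53 5
i32.div_s    → 10
i32.const 11 → 10 11
i32.mul      → 110
i32.const 9  → 110 9
i32.const -4 → 110 9 -4
i32.mul      → 110 -36
i32.add      → 74
i32.const 1  → 74 1
i32.mul      → 74

74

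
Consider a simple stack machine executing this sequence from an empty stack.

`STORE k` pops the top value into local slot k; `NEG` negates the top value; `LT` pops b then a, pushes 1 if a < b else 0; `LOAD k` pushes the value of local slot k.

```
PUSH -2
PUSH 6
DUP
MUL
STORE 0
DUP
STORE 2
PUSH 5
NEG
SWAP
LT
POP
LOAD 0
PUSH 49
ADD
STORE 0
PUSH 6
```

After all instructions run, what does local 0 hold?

PUSH -2 : -2
PUSH 6  : -2 6
DUP     : -2 6 6
MUL     : -2 36
STORE 0 : -2
DUP     : -2 -2
STORE 2 : -2
PUSH 5  : -2 5
NEG     : -2 -5
SWAP    : -5 -2
LT      : 1
POP     : (empty)
LOAD 0  : 36
PUSH 49 : 36 49
ADD     : 85
STORE 0 : (empty)
PUSH 6  : 6

85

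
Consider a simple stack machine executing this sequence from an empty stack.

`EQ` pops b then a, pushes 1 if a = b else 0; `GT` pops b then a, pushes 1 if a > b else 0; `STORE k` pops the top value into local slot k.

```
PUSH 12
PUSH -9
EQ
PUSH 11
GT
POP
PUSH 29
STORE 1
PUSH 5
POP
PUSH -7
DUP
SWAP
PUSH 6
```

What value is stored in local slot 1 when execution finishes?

29

PUSH 12 : 12
PUSH -9 : 12 -9
EQ      : 0
PUSH 11 : 0 11
GT      : 0
POP     : (empty)
PUSH 29 : 29
STORE 1 : (empty)
PUSH 5  : 5
POP     : (empty)
PUSH -7 : -7
DUP     : -7 -7
SWAP    : -7 -7
PUSH 6  : -7 -7 6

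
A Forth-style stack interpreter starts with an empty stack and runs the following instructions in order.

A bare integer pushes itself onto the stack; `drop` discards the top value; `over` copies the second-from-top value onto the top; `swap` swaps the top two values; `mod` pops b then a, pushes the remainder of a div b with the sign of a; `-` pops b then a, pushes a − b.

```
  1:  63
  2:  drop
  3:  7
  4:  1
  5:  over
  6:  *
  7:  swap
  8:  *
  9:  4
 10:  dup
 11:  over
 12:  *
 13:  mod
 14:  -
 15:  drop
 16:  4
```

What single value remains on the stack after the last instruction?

63   → [63]
drop → []
7    → [7]
1    → [7, 1]
over → [7, 1, 7]
*    → [7, 7]
swap → [7, 7]
*    → [49]
4    → [49, 4]
dup  → [49, 4, 4]
over → [49, 4, 4, 4]
*    → [49, 4, 16]
mod  → [49, 4]
-    → [45]
drop → []
4    → [4]

4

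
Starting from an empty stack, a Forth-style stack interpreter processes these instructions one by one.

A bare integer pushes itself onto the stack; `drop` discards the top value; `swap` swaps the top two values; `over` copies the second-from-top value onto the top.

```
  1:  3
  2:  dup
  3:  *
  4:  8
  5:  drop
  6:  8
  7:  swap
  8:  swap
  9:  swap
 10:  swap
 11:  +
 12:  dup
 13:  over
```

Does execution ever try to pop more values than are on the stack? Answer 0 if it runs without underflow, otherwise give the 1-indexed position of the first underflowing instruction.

3    -> 3
dup  -> 3 3
*    -> 9
8    -> 9 8
drop -> 9
8    -> 9 8
swap -> 8 9
swap -> 9 8
swap -> 8 9
swap -> 9 8
+    -> 17
dup  -> 17 17
over -> 17 17 17

0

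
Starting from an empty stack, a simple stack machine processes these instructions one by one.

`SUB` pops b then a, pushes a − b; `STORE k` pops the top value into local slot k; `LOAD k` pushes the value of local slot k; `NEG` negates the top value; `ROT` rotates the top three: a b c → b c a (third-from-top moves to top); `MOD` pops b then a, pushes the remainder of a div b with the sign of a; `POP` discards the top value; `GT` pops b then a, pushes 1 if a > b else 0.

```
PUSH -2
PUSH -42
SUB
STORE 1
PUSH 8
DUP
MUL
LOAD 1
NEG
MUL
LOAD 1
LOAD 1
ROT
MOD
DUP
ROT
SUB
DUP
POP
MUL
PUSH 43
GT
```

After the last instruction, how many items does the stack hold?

1

PUSH -2  : -2
PUSH -42 : -2 -42
SUB      : 40
STORE 1  : (empty)
PUSH 8   : 8
DUP      : 8 8
MUL      : 64
LOAD 1   : 64 40
NEG      : 64 -40
MUL      : -2560
LOAD 1   : -2560 40
LOAD 1   : -2560 40 40
ROT      : 40 40 -2560
MOD      : 40 40
DUP      : 40 40 40
ROT      : 40 40 40
SUB      : 40 0
DUP      : 40 0 0
POP      : 40 0
MUL      : 0
PUSH 43  : 0 43
GT       : 0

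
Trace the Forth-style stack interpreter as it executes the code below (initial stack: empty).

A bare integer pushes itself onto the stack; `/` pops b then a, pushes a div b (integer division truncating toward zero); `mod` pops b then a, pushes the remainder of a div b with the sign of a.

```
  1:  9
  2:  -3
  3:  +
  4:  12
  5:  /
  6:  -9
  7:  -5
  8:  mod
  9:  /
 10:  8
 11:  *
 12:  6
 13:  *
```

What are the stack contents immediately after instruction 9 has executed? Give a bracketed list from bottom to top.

[0]

9   -> [9]
-3  -> [9, -3]
+   -> [6]
12  -> [6, 12]
/   -> [0]
-9  -> [0, -9]
-5  -> [0, -9, -5]
mod -> [0, -4]
/   -> [0]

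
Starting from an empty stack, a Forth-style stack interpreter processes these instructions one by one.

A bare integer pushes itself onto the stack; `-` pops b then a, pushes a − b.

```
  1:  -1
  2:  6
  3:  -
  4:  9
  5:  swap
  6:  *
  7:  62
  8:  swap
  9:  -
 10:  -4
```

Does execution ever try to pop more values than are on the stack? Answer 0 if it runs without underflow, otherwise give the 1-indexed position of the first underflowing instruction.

0

-1    -1
6     -1 6
-     -7
9     -7 9
swap  9 -7
*     -63
62    -63 62
swap  62 -63
-     125
-4    125 -4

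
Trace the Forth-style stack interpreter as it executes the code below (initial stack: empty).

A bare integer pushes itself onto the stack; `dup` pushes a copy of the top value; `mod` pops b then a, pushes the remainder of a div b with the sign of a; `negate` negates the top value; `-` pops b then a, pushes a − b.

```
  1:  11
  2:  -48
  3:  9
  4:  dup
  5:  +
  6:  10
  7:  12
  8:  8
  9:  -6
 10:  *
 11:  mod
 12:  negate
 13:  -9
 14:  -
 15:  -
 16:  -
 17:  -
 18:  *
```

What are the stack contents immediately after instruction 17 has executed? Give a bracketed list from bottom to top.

11     -> [11]
-48    -> [11, -48]
9      -> [11, -48, 9]
dup    -> [11, -48, 9, 9]
+      -> [11, -48, 18]
10     -> [11, -48, 18, 10]
12     -> [11, -48, 18, 10, 12]
8      -> [11, -48, 18, 10, 12, 8]
-6     -> [11, -48, 18, 10, 12, 8, -6]
*      -> [11, -48, 18, 10, 12, -48]
mod    -> [11, -48, 18, 10, 12]
negate -> [11, -48, 18, 10, -12]
-9     -> [11, -48, 18, 10, -12, -9]
-      -> [11, -48, 18, 10, -3]
-      -> [11, -48, 18, 13]
-      -> [11, -48, 5]
-      -> [11, -53]

[11, -53]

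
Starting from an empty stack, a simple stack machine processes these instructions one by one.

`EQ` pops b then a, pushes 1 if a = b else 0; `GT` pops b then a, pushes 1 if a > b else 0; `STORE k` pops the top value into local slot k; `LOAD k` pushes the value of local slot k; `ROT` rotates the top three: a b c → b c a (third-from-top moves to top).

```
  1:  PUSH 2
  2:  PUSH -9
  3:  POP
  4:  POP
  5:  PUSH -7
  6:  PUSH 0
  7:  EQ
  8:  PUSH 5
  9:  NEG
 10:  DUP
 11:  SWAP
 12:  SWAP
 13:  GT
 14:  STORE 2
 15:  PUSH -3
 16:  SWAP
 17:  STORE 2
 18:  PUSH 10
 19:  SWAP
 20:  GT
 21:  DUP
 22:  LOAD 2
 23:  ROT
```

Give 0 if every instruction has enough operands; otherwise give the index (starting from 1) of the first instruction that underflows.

0

PUSH 2  -> 2
PUSH -9 -> 2 -9
POP     -> 2
POP     -> (empty)
PUSH -7 -> -7
PUSH 0  -> -7 0
EQ      -> 0
PUSH 5  -> 0 5
NEG     -> 0 -5
DUP     -> 0 -5 -5
SWAP    -> 0 -5 -5
SWAP    -> 0 -5 -5
GT      -> 0 0
STORE 2 -> 0
PUSH -3 -> 0 -3
SWAP    -> -3 0
STORE 2 -> -3
PUSH 10 -> -3 10
SWAP    -> 10 -3
GT      -> 1
DUP     -> 1 1
LOAD 2  -> 1 1 0
ROT     -> 1 0 1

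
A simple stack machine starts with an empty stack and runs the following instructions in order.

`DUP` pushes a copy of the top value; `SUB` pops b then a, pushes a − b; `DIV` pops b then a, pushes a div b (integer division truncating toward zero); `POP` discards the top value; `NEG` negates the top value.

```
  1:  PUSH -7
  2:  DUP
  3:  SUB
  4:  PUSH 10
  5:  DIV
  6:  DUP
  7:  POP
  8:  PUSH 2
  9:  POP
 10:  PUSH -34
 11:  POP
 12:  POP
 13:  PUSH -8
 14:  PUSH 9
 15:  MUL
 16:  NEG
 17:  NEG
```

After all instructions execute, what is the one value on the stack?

PUSH -7  -> -7
DUP      -> -7 -7
SUB      -> 0
PUSH 10  -> 0 10
DIV      -> 0
DUP      -> 0 0
POP      -> 0
PUSH 2   -> 0 2
POP      -> 0
PUSH -34 -> 0 -34
POP      -> 0
POP      -> (empty)
PUSH -8  -> -8
PUSH 9   -> -8 9
MUL      -> -72
NEG      -> 72
NEG      -> -72

-72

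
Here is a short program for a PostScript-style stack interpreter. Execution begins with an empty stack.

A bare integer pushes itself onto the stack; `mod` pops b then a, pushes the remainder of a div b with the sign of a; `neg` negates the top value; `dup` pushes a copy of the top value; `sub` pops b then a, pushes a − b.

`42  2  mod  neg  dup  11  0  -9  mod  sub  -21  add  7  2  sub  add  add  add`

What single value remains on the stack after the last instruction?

-5

42   [42]
2    [42, 2]
mod  [0]
neg  [0]
dup  [0, 0]
11   [0, 0, 11]
0    [0, 0, 11, 0]
-9   [0, 0, 11, 0, -9]
mod  [0, 0, 11, 0]
sub  [0, 0, 11]
-21  [0, 0, 11, -21]
add  [0, 0, -10]
7    [0, 0, -10, 7]
2    [0, 0, -10, 7, 2]
sub  [0, 0, -10, 5]
add  [0, 0, -5]
add  [0, -5]
add  [-5]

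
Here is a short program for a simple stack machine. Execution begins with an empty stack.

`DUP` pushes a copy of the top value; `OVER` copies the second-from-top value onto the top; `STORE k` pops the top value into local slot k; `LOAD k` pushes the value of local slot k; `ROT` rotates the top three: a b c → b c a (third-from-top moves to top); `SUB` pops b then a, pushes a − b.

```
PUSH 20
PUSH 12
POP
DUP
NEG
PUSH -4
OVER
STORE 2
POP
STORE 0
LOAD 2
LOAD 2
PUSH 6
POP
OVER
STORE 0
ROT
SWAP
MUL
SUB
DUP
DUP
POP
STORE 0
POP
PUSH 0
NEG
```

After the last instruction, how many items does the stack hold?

1

PUSH 20 → [20]
PUSH 12 → [20, 12]
POP     → [20]
DUP     → [20, 20]
NEG     → [20, -20]
PUSH -4 → [20, -20, -4]
OVER    → [20, -20, -4, -20]
STORE 2 → [20, -20, -4]
POP     → [20, -20]
STORE 0 → [20]
LOAD 2  → [20, -20]
LOAD 2  → [20, -20, -20]
PUSH 6  → [20, -20, -20, 6]
POP     → [20, -20, -20]
OVER    → [20, -20, -20, -20]
STORE 0 → [20, -20, -20]
ROT     → [-20, -20, 20]
SWAP    → [-20, 20, -20]
MUL     → [-20, -400]
SUB     → [380]
DUP     → [380, 380]
DUP     → [380, 380, 380]
POP     → [380, 380]
STORE 0 → [380]
POP     → []
PUSH 0  → [0]
NEG     → [0]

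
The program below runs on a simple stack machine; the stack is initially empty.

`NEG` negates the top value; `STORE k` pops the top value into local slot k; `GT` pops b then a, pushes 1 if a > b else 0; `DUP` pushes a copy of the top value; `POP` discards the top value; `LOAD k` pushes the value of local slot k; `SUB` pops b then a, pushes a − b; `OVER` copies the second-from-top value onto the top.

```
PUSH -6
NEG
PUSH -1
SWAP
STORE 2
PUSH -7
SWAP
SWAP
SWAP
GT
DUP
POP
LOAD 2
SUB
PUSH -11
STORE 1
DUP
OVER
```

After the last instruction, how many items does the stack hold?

3

PUSH -6  : [-6]
NEG      : [6]
PUSH -1  : [6, -1]
SWAP     : [-1, 6]
STORE 2  : [-1]
PUSH -7  : [-1, -7]
SWAP     : [-7, -1]
SWAP     : [-1, -7]
SWAP     : [-7, -1]
GT       : [0]
DUP      : [0, 0]
POP      : [0]
LOAD 2   : [0, 6]
SUB      : [-6]
PUSH -11 : [-6, -11]
STORE 1  : [-6]
DUP      : [-6, -6]
OVER     : [-6, -6, -6]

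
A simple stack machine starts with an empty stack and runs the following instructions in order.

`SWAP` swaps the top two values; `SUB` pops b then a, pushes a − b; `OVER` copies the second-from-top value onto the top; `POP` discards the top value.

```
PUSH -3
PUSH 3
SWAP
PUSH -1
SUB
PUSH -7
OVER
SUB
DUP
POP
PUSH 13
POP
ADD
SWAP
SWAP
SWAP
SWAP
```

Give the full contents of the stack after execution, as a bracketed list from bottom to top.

[3, -7]

PUSH -3 : [-3]
PUSH 3  : [-3, 3]
SWAP    : [3, -3]
PUSH -1 : [3, -3, -1]
SUB     : [3, -2]
PUSH -7 : [3, -2, -7]
OVER    : [3, -2, -7, -2]
SUB     : [3, -2, -5]
DUP     : [3, -2, -5, -5]
POP     : [3, -2, -5]
PUSH 13 : [3, -2, -5, 13]
POP     : [3, -2, -5]
ADD     : [3, -7]
SWAP    : [-7, 3]
SWAP    : [3, -7]
SWAP    : [-7, 3]
SWAP    : [3, -7]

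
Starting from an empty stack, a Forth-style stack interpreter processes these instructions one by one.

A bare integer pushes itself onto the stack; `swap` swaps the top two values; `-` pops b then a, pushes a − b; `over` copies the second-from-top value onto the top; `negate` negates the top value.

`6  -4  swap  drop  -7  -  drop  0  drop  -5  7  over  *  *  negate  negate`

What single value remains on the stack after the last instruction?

6       [6]
-4      [6, -4]
swap    [-4, 6]
drop    [-4]
-7      [-4, -7]
-       [3]
drop    []
0       [0]
drop    []
-5      [-5]
7       [-5, 7]
over    [-5, 7, -5]
*       [-5, -35]
*       [175]
negate  [-175]
negate  [175]

175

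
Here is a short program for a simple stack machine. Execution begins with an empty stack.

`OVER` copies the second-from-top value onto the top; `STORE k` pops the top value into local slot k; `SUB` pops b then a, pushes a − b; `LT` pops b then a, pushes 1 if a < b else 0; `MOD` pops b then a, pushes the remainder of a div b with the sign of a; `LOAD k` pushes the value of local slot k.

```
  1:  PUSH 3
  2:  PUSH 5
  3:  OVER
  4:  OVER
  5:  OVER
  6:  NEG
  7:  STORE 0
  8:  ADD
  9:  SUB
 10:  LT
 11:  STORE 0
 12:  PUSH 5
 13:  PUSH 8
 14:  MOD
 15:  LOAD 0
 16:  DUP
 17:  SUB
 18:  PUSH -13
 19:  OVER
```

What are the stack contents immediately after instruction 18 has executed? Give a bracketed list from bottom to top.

[5, 0, -13]

PUSH 3   → [3]
PUSH 5   → [3, 5]
OVER     → [3, 5, 3]
OVER     → [3, 5, 3, 5]
OVER     → [3, 5, 3, 5, 3]
NEG      → [3, 5, 3, 5, -3]
STORE 0  → [3, 5, 3, 5]
ADD      → [3, 5, 8]
SUB      → [3, -3]
LT       → [0]
STORE 0  → []
PUSH 5   → [5]
PUSH 8   → [5, 8]
MOD      → [5]
LOAD 0   → [5, 0]
DUP      → [5, 0, 0]
SUB      → [5, 0]
PUSH -13 → [5, 0, -13]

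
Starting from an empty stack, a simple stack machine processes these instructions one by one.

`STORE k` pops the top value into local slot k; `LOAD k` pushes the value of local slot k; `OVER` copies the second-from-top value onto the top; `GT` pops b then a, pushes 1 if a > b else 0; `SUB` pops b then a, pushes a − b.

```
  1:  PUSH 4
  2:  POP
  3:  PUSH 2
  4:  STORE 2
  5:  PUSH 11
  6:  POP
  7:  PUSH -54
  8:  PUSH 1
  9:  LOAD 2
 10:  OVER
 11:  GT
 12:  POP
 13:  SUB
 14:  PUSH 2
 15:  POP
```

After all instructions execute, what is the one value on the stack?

PUSH 4   → [4]
POP      → []
PUSH 2   → [2]
STORE 2  → []
PUSH 11  → [11]
POP      → []
PUSH -54 → [-54]
PUSH 1   → [-54, 1]
LOAD 2   → [-54, 1, 2]
OVER     → [-54, 1, 2, 1]
GT       → [-54, 1, 1]
POP      → [-54, 1]
SUB      → [-55]
PUSH 2   → [-55, 2]
POP      → [-55]

-55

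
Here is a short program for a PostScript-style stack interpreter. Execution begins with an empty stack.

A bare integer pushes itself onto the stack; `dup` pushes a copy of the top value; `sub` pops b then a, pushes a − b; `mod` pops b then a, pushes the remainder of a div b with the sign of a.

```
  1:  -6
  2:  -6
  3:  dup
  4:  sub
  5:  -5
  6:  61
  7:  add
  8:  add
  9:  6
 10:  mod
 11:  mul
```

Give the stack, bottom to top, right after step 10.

-6  → [-6]
-6  → [-6, -6]
dup → [-6, -6, -6]
sub → [-6, 0]
-5  → [-6, 0, -5]
61  → [-6, 0, -5, 61]
add → [-6, 0, 56]
add → [-6, 56]
6   → [-6, 56, 6]
mod → [-6, 2]

[-6, 2]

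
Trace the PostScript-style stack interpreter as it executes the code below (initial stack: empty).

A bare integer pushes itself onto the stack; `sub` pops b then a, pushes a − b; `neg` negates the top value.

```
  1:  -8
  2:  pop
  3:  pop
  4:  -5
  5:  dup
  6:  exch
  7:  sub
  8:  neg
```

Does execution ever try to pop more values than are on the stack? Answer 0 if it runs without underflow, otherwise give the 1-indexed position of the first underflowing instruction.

3

-8  : [-8]
pop : []
pop  — needs 1 operand, stack has 0 → underflow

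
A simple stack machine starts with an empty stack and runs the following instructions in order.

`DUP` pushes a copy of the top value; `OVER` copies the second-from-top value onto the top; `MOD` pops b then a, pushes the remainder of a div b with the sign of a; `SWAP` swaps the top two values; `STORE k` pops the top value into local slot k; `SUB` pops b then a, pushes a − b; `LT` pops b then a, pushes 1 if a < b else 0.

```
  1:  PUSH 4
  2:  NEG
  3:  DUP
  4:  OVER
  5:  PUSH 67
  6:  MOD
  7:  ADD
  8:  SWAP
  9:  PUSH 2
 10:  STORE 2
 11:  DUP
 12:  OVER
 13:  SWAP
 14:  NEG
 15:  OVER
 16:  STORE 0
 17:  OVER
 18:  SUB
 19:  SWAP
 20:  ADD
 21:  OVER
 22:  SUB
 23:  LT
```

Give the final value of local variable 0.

PUSH 4   [4]
NEG      [-4]
DUP      [-4, -4]
OVER     [-4, -4, -4]
PUSH 67  [-4, -4, -4, 67]
MOD      [-4, -4, -4]
ADD      [-4, -8]
SWAP     [-8, -4]
PUSH 2   [-8, -4, 2]
STORE 2  [-8, -4]
DUP      [-8, -4, -4]
OVER     [-8, -4, -4, -4]
SWAP     [-8, -4, -4, -4]
NEG      [-8, -4, -4, 4]
OVER     [-8, -4, -4, 4, -4]
STORE 0  [-8, -4, -4, 4]
OVER     [-8, -4, -4, 4, -4]
SUB      [-8, -4, -4, 8]
SWAP     [-8, -4, 8, -4]
ADD      [-8, -4, 4]
OVER     [-8, -4, 4, -4]
SUB      [-8, -4, 8]
LT       [-8, 1]

-4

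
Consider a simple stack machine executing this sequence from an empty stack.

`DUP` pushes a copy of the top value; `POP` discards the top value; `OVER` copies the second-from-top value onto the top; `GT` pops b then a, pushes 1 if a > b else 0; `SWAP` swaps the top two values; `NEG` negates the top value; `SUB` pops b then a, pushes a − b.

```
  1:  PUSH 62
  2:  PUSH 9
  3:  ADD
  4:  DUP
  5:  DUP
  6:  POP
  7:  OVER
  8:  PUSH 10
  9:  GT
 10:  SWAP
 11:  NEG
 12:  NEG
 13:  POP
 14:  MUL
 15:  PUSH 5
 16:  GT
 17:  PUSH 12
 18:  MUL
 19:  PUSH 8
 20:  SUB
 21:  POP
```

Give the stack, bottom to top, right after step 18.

[12]

PUSH 62 -> [62]
PUSH 9  -> [62, 9]
ADD     -> [71]
DUP     -> [71, 71]
DUP     -> [71, 71, 71]
POP     -> [71, 71]
OVER    -> [71, 71, 71]
PUSH 10 -> [71, 71, 71, 10]
GT      -> [71, 71, 1]
SWAP    -> [71, 1, 71]
NEG     -> [71, 1, -71]
NEG     -> [71, 1, 71]
POP     -> [71, 1]
MUL     -> [71]
PUSH 5  -> [71, 5]
GT      -> [1]
PUSH 12 -> [1, 12]
MUL     -> [12]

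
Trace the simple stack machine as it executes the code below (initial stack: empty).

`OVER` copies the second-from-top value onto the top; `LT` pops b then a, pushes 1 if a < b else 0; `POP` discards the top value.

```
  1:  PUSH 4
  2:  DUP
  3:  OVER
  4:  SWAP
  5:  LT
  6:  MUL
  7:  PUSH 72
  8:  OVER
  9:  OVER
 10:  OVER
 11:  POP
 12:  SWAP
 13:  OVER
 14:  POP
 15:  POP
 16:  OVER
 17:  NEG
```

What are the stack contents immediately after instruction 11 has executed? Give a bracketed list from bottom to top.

[0, 72, 0, 72]

PUSH 4  -> [4]
DUP     -> [4, 4]
OVER    -> [4, 4, 4]
SWAP    -> [4, 4, 4]
LT      -> [4, 0]
MUL     -> [0]
PUSH 72 -> [0, 72]
OVER    -> [0, 72, 0]
OVER    -> [0, 72, 0, 72]
OVER    -> [0, 72, 0, 72, 0]
POP     -> [0, 72, 0, 72]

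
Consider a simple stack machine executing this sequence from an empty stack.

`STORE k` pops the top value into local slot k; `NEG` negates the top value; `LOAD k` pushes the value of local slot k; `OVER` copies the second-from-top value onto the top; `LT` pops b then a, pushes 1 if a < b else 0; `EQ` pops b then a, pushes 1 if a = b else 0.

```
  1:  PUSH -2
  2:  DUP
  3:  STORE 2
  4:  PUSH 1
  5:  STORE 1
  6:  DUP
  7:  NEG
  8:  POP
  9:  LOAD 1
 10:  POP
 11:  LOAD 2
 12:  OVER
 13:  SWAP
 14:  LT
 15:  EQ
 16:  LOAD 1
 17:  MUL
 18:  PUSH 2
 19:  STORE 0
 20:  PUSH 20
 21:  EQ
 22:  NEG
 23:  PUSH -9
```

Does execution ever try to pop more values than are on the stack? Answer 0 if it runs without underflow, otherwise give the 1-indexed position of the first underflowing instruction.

PUSH -2  -2
DUP      -2 -2
STORE 2  -2
PUSH 1   -2 1
STORE 1  -2
DUP      -2 -2
NEG      -2 2
POP      -2
LOAD 1   -2 1
POP      -2
LOAD 2   -2 -2
OVER     -2 -2 -2
SWAP     -2 -2 -2
LT       -2 0
EQ       0
LOAD 1   0 1
MUL      0
PUSH 2   0 2
STORE 0  0
PUSH 20  0 20
EQ       0
NEG      0
PUSH -9  0 -9

0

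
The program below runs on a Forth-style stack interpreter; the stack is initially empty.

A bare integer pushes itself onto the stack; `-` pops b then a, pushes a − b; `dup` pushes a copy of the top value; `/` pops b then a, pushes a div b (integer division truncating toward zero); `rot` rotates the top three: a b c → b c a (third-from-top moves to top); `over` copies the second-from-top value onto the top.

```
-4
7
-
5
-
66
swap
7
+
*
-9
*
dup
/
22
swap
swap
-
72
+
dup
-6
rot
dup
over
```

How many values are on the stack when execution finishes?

-4   -> [-4]
7    -> [-4, 7]
-    -> [-11]
5    -> [-11, 5]
-    -> [-16]
66   -> [-16, 66]
swap -> [66, -16]
7    -> [66, -16, 7]
+    -> [66, -9]
*    -> [-594]
-9   -> [-594, -9]
*    -> [5346]
dup  -> [5346, 5346]
/    -> [1]
22   -> [1, 22]
swap -> [22, 1]
swap -> [1, 22]
-    -> [-21]
72   -> [-21, 72]
+    -> [51]
dup  -> [51, 51]
-6   -> [51, 51, -6]
rot  -> [51, -6, 51]
dup  -> [51, -6, 51, 51]
over -> [51, -6, 51, 51, 51]

5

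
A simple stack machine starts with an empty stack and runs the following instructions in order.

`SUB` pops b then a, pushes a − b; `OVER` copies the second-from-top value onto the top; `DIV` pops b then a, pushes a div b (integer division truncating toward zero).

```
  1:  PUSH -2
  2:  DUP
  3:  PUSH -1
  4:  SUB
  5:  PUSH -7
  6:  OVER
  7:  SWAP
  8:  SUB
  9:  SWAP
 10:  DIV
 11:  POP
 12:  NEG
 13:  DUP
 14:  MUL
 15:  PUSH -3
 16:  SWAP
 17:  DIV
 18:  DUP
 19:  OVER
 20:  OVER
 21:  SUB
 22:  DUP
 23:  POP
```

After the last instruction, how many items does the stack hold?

PUSH -2  [-2]
DUP      [-2, -2]
PUSH -1  [-2, -2, -1]
SUB      [-2, -1]
PUSH -7  [-2, -1, -7]
OVER     [-2, -1, -7, -1]
SWAP     [-2, -1, -1, -7]
SUB      [-2, -1, 6]
SWAP     [-2, 6, -1]
DIV      [-2, -6]
POP      [-2]
NEG      [2]
DUP      [2, 2]
MUL      [4]
PUSH -3  [4, -3]
SWAP     [-3, 4]
DIV      [0]
DUP      [0, 0]
OVER     [0, 0, 0]
OVER     [0, 0, 0, 0]
SUB      [0, 0, 0]
DUP      [0, 0, 0, 0]
POP      [0, 0, 0]

3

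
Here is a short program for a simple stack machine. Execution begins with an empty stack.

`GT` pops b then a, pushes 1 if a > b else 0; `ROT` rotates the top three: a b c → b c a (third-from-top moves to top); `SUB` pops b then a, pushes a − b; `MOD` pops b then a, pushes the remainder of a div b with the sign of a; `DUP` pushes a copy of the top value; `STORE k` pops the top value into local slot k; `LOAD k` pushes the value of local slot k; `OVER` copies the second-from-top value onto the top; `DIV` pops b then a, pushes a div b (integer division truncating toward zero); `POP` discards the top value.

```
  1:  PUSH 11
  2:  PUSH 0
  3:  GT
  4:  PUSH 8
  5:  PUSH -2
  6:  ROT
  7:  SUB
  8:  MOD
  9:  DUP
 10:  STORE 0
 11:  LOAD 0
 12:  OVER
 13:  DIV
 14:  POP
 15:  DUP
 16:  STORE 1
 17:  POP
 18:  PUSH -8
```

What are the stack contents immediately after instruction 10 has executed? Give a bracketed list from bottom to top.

PUSH 11 -> [11]
PUSH 0  -> [11, 0]
GT      -> [1]
PUSH 8  -> [1, 8]
PUSH -2 -> [1, 8, -2]
ROT     -> [8, -2, 1]
SUB     -> [8, -3]
MOD     -> [2]
DUP     -> [2, 2]
STORE 0 -> [2]

[2]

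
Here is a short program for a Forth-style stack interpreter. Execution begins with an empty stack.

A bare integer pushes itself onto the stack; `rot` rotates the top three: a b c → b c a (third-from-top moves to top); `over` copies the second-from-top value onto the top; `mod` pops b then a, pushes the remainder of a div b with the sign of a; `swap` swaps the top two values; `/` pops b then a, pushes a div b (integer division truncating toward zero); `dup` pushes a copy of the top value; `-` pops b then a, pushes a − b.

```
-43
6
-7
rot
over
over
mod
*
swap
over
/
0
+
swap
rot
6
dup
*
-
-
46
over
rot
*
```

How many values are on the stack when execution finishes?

-43  → [-43]
6    → [-43, 6]
-7   → [-43, 6, -7]
rot  → [6, -7, -43]
over → [6, -7, -43, -7]
over → [6, -7, -43, -7, -43]
mod  → [6, -7, -43, -7]
*    → [6, -7, 301]
swap → [6, 301, -7]
over → [6, 301, -7, 301]
/    → [6, 301, 0]
0    → [6, 301, 0, 0]
+    → [6, 301, 0]
swap → [6, 0, 301]
rot  → [0, 301, 6]
6    → [0, 301, 6, 6]
dup  → [0, 301, 6, 6, 6]
*    → [0, 301, 6, 36]
-    → [0, 301, -30]
-    → [0, 331]
46   → [0, 331, 46]
over → [0, 331, 46, 331]
rot  → [0, 46, 331, 331]
*    → [0, 46, 109561]

3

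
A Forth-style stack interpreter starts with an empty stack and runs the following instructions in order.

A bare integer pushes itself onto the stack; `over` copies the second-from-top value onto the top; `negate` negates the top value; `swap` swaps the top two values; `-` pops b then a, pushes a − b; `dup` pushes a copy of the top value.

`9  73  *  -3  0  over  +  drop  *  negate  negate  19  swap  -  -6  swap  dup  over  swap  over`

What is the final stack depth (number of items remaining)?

9      → [9]
73     → [9, 73]
*      → [657]
-3     → [657, -3]
0      → [657, -3, 0]
over   → [657, -3, 0, -3]
+      → [657, -3, -3]
drop   → [657, -3]
*      → [-1971]
negate → [1971]
negate → [-1971]
19     → [-1971, 19]
swap   → [19, -1971]
-      → [1990]
-6     → [1990, -6]
swap   → [-6, 1990]
dup    → [-6, 1990, 1990]
over   → [-6, 1990, 1990, 1990]
swap   → [-6, 1990, 1990, 1990]
over   → [-6, 1990, 1990, 1990, 1990]

5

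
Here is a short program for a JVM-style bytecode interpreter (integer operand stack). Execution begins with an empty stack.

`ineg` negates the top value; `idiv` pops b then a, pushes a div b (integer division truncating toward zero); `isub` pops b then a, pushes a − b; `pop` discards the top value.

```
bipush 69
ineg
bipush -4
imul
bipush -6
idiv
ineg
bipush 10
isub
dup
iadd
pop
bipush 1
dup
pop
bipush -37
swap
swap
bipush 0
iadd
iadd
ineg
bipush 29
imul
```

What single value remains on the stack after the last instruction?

1044

bipush 69  → [69]
ineg       → [-69]
bipush -4  → [-69, -4]
imul       → [276]
bipush -6  → [276, -6]
idiv       → [-46]
ineg       → [46]
bipush 10  → [46, 10]
isub       → [36]
dup        → [36, 36]
iadd       → [72]
pop        → []
bipush 1   → [1]
dup        → [1, 1]
pop        → [1]
bipush -37 → [1, -37]
swap       → [-37, 1]
swap       → [1, -37]
bipush 0   → [1, -37, 0]
iadd       → [1, -37]
iadd       → [-36]
ineg       → [36]
bipush 29  → [36, 29]
imul       → [1044]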